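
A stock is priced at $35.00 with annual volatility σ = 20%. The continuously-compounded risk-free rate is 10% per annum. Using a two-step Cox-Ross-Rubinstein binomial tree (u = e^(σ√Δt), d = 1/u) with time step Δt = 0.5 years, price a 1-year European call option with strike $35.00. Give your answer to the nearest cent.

$4.31

CRR parameters: u = e^(σ√Δt) = e^(0.2·√0.5) = 1.1519, d = 1/u = 0.8681
Per-period rate: rΔt = 0.1·0.5 = 0.05, so R = e^0.05 = 1.0513
Risk-neutral probability p = (e^0.05 − 0.8681)/(1.1519 − 0.8681) = 0.1831/0.2838 = 0.6454
Terminal stock prices: S_uu = 46.44, S_ud = 35, S_dd = 26.38
Terminal payoffs (S − K): max(11.44, 0) = 11.44, max(0, 0) = 0, max(-8.623, 0) = 0
Node u (S = 40.32): V_u = e^(−0.05)·[0.6454·11.4414 + 0.3546·0.0000] = 7.0238
Node d (S = 30.38): V_d = e^(−0.05)·[0.6454·0.0000 + 0.3546·0.0000] = 0.0000
Node 0 (S = 35): V_0 = e^(−0.05)·[0.6454·7.0238 + 0.3546·0.0000] = 4.3119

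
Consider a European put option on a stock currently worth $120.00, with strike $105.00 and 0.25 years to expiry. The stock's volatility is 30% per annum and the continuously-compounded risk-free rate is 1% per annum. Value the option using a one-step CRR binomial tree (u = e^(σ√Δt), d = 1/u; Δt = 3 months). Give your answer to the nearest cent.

$0.91

CRR parameters: u = e^(σ√Δt) = e^(0.3·√0.25) = 1.1618, d = 1/u = 0.8607
Per-period rate: rΔt = 0.01·0.25 = 0.0025, so R = e^0.0025 = 1.0025
Risk-neutral probability p = (e^0.0025 − 0.8607)/(1.1618 − 0.8607) = 0.1418/0.3011 = 0.4709
Terminal stock prices: S_u = 139.4, S_d = 103.3
Terminal payoffs (K − S): max(-34.42, 0) = 0, max(1.715, 0) = 1.715
Node 0 (S = 120): V_0 = e^(−0.0025)·[0.4709·0.0000 + 0.5291·1.7150] = 0.9052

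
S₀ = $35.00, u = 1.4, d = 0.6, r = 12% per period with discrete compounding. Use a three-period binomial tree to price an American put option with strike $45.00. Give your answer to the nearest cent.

$10.73

Risk-neutral probability p = (1 + 0.12 − 0.6)/(1.4 − 0.6) = 0.5200/0.8000 = 0.6500
Terminal stock prices: S_uuu = 96.04, S_uud = 41.16, S_udd = 17.64, S_ddd = 7.56
Terminal payoffs (K − S): max(-51.04, 0) = 0, max(3.84, 0) = 3.84, max(27.36, 0) = 27.36, max(37.44, 0) = 37.44
Node uu (S = 68.6): continuation = 1/1.12·[0.6500·0.0000 + 0.3500·3.8400] = 1.2000; exercise value = 0.0000 ≤ continuation, so V_uu = 1.2000
Node ud (S = 29.4): continuation = 1/1.12·[0.6500·3.8400 + 0.3500·27.3600] = 10.7786; exercise value = 15.6000 > continuation, so V_ud = 15.6000 (exercise)
Node dd (S = 12.6): continuation = 1/1.12·[0.6500·27.3600 + 0.3500·37.4400] = 27.5786; exercise value = 32.4000 > continuation, so V_dd = 32.4000 (exercise)
Node u (S = 49): continuation = 1/1.12·[0.6500·1.2000 + 0.3500·15.6000] = 5.5714; exercise value = 0.0000 ≤ continuation, so V_u = 5.5714
Node d (S = 21): continuation = 1/1.12·[0.6500·15.6000 + 0.3500·32.4000] = 19.1786; exercise value = 24.0000 > continuation, so V_d = 24.0000 (exercise)
Node 0 (S = 35): continuation = 1/1.12·[0.6500·5.5714 + 0.3500·24.0000] = 10.7334; exercise value = 10.0000 ≤ continuation, so V_0 = 10.7334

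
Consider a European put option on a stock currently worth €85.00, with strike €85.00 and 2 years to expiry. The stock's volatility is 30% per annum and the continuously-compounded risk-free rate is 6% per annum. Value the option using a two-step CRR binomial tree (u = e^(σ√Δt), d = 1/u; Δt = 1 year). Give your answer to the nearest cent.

CRR parameters: u = e^(σ√Δt) = e^(0.3·√1) = 1.3499, d = 1/u = 0.7408
Per-period rate: rΔt = 0.06·1 = 0.06, so R = e^0.06 = 1.0618
Risk-neutral probability p = (e^0.06 − 0.7408)/(1.3499 − 0.7408) = 0.3210/0.6090 = 0.5271
Terminal stock prices: S_uu = 154.9, S_ud = 85, S_dd = 46.65
Terminal payoffs (K − S): max(-69.88, 0) = 0, max(0, 0) = 0, max(38.35, 0) = 38.35
Node u (S = 114.7): V_u = e^(−0.06)·[0.5271·0.0000 + 0.4729·0.0000] = 0.0000
Node d (S = 62.97): V_d = e^(−0.06)·[0.5271·0.0000 + 0.4729·38.3510] = 17.0804
Node 0 (S = 85): V_0 = e^(−0.06)·[0.5271·0.0000 + 0.4729·17.0804] = 7.6071

€7.61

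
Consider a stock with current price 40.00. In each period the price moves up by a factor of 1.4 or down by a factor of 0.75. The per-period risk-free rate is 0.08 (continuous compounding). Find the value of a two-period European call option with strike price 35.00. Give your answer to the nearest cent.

Risk-neutral probability p = (e^0.08 − 0.75)/(1.4 − 0.75) = 0.3333/0.6500 = 0.5127
Terminal stock prices: S_uu = 78.4, S_ud = 42, S_dd = 22.5
Terminal payoffs (S − K): max(43.4, 0) = 43.4, max(7, 0) = 7, max(-12.5, 0) = 0
Node u (S = 56): V_u = e^(−0.08)·[0.5127·43.4000 + 0.4873·7.0000] = 23.6909
Node d (S = 30): V_d = e^(−0.08)·[0.5127·7.0000 + 0.4873·0.0000] = 3.3133
Node 0 (S = 40): V_0 = e^(−0.08)·[0.5127·23.6909 + 0.4873·3.3133] = 12.7038

12.70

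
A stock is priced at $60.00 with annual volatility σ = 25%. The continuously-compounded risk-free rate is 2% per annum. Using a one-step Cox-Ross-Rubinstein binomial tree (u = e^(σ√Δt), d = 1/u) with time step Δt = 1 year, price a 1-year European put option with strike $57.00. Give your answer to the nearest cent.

$5.26

CRR parameters: u = e^(σ√Δt) = e^(0.25·√1) = 1.2840, d = 1/u = 0.7788
Per-period rate: rΔt = 0.02·1 = 0.02, so R = e^0.02 = 1.0202
Risk-neutral probability p = (e^0.02 − 0.7788)/(1.2840 − 0.7788) = 0.2414/0.5052 = 0.4778
Terminal stock prices: S_u = 77.04, S_d = 46.73
Terminal payoffs (K − S): max(-20.04, 0) = 0, max(10.27, 0) = 10.27
Node 0 (S = 60): V_0 = e^(−0.02)·[0.4778·0.0000 + 0.5222·10.2720] = 5.2577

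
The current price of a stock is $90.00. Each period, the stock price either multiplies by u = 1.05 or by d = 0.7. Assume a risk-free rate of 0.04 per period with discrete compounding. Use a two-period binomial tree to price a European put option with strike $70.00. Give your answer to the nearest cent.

$0.22

Risk-neutral probability p = (1 + 0.04 − 0.7)/(1.05 − 0.7) = 0.3400/0.3500 = 0.9714
Terminal stock prices: S_uu = 99.23, S_ud = 66.15, S_dd = 44.1
Terminal payoffs (K − S): max(-29.23, 0) = 0, max(3.85, 0) = 3.85, max(25.9, 0) = 25.9
Node u (S = 94.5): V_u = 1/1.04·[0.9714·0.0000 + 0.0286·3.8500] = 0.1058
Node d (S = 63): V_d = 1/1.04·[0.9714·3.8500 + 0.0286·25.9000] = 4.3077
Node 0 (S = 90): V_0 = 1/1.04·[0.9714·0.1058 + 0.0286·4.3077] = 0.2171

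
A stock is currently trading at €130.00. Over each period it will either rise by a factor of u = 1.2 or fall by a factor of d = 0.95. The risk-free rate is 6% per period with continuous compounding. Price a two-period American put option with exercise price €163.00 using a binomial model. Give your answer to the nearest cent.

Risk-neutral probability p = (e^0.06 − 0.95)/(1.2 − 0.95) = 0.1118/0.2500 = 0.4473
Terminal stock prices: S_uu = 187.2, S_ud = 148.2, S_dd = 117.3
Terminal payoffs (K − S): max(-24.2, 0) = 0, max(14.8, 0) = 14.8, max(45.67, 0) = 45.67
Node u (S = 156): continuation = e^(−0.06)·[0.4473·0.0000 + 0.5527·14.8000] = 7.7030; exercise value = 7.0000 ≤ continuation, so V_u = 7.7030
Node d (S = 123.5): continuation = e^(−0.06)·[0.4473·14.8000 + 0.5527·45.6750] = 30.0076; exercise value = 39.5000 > continuation, so V_d = 39.5000 (exercise)
Node 0 (S = 130): continuation = e^(−0.06)·[0.4473·7.7030 + 0.5527·39.5000] = 23.8038; exercise value = 33.0000 > continuation, so V_0 = 33.0000 (exercise)

€33.00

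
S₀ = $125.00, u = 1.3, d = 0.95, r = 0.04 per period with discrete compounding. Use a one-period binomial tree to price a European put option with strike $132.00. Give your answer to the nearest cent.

$9.46

Risk-neutral probability p = (1 + 0.04 − 0.95)/(1.3 − 0.95) = 0.0900/0.3500 = 0.2571
Terminal stock prices: S_u = 162.5, S_d = 118.8
Terminal payoffs (K − S): max(-30.5, 0) = 0, max(13.25, 0) = 13.25
Node 0 (S = 125): V_0 = 1/1.04·[0.2571·0.0000 + 0.7429·13.2500] = 9.4643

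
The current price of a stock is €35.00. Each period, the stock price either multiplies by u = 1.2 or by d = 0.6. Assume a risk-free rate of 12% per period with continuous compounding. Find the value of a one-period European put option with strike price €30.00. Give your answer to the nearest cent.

€0.96

Risk-neutral probability p = (e^0.12 − 0.6)/(1.2 − 0.6) = 0.5275/0.6000 = 0.8792
Terminal stock prices: S_u = 42, S_d = 21
Terminal payoffs (K − S): max(-12, 0) = 0, max(9, 0) = 9
Node 0 (S = 35): V_0 = e^(−0.12)·[0.8792·0.0000 + 0.1208·9.0000] = 0.9646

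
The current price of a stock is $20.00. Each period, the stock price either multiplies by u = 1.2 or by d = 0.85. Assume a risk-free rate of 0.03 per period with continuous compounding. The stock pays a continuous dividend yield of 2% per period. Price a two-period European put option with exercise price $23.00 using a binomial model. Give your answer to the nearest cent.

$3.59

Per-period risk-free factor R = e^0.03 = 1.0305; dividend-adjusted growth = e^(0.03−0.02) = 1.0101.
Risk-neutral probability p = (1.0101 − 0.85)/(1.2 − 0.85) = 0.1601/0.3500 = 0.4573
Terminal stock prices: S_uu = 28.8, S_ud = 20.4, S_dd = 14.45
Terminal payoffs (K − S): max(-5.8, 0) = 0, max(2.6, 0) = 2.6, max(8.55, 0) = 8.55
Node u (S = 24): V_u = e^(−0.03)·[0.4573·0.0000 + 0.5427·2.6000] = 1.3694
Node d (S = 17): V_d = e^(−0.03)·[0.4573·2.6000 + 0.5427·8.5500] = 5.6569
Node 0 (S = 20): V_0 = e^(−0.03)·[0.4573·1.3694 + 0.5427·5.6569] = 3.5870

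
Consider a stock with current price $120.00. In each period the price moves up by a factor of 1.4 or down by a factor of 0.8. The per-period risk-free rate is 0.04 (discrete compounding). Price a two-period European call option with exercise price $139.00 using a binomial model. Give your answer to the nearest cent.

$14.23

Risk-neutral probability p = (1 + 0.04 − 0.8)/(1.4 − 0.8) = 0.2400/0.6000 = 0.4000
Terminal stock prices: S_uu = 235.2, S_ud = 134.4, S_dd = 76.8
Terminal payoffs (S − K): max(96.2, 0) = 96.2, max(-4.6, 0) = 0, max(-62.2, 0) = 0
Node u (S = 168): V_u = 1/1.04·[0.4000·96.2000 + 0.6000·0.0000] = 37.0000
Node d (S = 96): V_d = 1/1.04·[0.4000·0.0000 + 0.6000·0.0000] = 0.0000
Node 0 (S = 120): V_0 = 1/1.04·[0.4000·37.0000 + 0.6000·0.0000] = 14.2308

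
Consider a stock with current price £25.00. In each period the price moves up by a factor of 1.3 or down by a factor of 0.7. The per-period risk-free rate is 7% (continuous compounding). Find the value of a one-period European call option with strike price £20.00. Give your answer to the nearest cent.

£7.24

Risk-neutral probability p = (e^0.07 − 0.7)/(1.3 − 0.7) = 0.3725/0.6000 = 0.6208
Terminal stock prices: S_u = 32.5, S_d = 17.5
Terminal payoffs (S − K): max(12.5, 0) = 12.5, max(-2.5, 0) = 0
Node 0 (S = 25): V_0 = e^(−0.07)·[0.6208·12.5000 + 0.3792·0.0000] = 7.2359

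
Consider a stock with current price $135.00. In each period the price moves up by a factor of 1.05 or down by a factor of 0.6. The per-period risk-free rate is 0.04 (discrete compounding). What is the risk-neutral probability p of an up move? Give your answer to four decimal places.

p = 0.9778

Risk-neutral probability p = (1 + 0.04 − 0.6)/(1.05 − 0.6) = 0.4400/0.4500 = 0.9778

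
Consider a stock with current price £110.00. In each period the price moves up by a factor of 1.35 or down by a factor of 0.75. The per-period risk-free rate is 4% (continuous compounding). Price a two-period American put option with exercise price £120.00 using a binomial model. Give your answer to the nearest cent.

£20.56

Risk-neutral probability p = (e^0.04 − 0.75)/(1.35 − 0.75) = 0.2908/0.6000 = 0.4847
Terminal stock prices: S_uu = 200.5, S_ud = 111.4, S_dd = 61.88
Terminal payoffs (K − S): max(-80.48, 0) = 0, max(8.625, 0) = 8.625, max(58.12, 0) = 58.12
Node u (S = 148.5): continuation = e^(−0.04)·[0.4847·0.0000 + 0.5153·8.6250] = 4.2703; exercise value = 0.0000 ≤ continuation, so V_u = 4.2703
Node d (S = 82.5): continuation = e^(−0.04)·[0.4847·8.6250 + 0.5153·58.1250] = 32.7947; exercise value = 37.5000 > continuation, so V_d = 37.5000 (exercise)
Node 0 (S = 110): continuation = e^(−0.04)·[0.4847·4.2703 + 0.5153·37.5000] = 20.5552; exercise value = 10.0000 ≤ continuation, so V_0 = 20.5552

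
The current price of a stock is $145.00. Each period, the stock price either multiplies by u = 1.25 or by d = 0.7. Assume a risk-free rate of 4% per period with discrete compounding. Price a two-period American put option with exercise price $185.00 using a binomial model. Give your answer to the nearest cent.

Risk-neutral probability p = (1 + 0.04 − 0.7)/(1.25 − 0.7) = 0.3400/0.5500 = 0.6182
Terminal stock prices: S_uu = 226.6, S_ud = 126.9, S_dd = 71.05
Terminal payoffs (K − S): max(-41.56, 0) = 0, max(58.13, 0) = 58.13, max(114, 0) = 114
Node u (S = 181.2): continuation = 1/1.04·[0.6182·0.0000 + 0.3818·58.1250] = 21.3396; exercise value = 3.7500 ≤ continuation, so V_u = 21.3396
Node d (S = 101.5): continuation = 1/1.04·[0.6182·58.1250 + 0.3818·113.9500] = 76.3846; exercise value = 83.5000 > continuation, so V_d = 83.5000 (exercise)
Node 0 (S = 145): continuation = 1/1.04·[0.6182·21.3396 + 0.3818·83.5000] = 43.3400; exercise value = 40.0000 ≤ continuation, so V_0 = 43.3400

$43.34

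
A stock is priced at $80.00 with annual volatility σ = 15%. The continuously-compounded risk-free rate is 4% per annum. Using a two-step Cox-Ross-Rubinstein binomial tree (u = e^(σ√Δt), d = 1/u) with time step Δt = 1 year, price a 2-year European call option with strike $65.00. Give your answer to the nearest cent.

CRR parameters: u = e^(σ√Δt) = e^(0.15·√1) = 1.1618, d = 1/u = 0.8607
Per-period rate: rΔt = 0.04·1 = 0.04, so R = e^0.04 = 1.0408
Risk-neutral probability p = (e^0.04 − 0.8607)/(1.1618 − 0.8607) = 0.1801/0.3011 = 0.5981
Terminal stock prices: S_uu = 108, S_ud = 80, S_dd = 59.27
Terminal payoffs (S − K): max(42.99, 0) = 42.99, max(15, 0) = 15, max(-5.735, 0) = 0
Node u (S = 92.95): V_u = e^(−0.04)·[0.5981·42.9887 + 0.4019·15.0000] = 30.4954
Node d (S = 68.86): V_d = e^(−0.04)·[0.5981·15.0000 + 0.4019·0.0000] = 8.6197
Node 0 (S = 80): V_0 = e^(−0.04)·[0.5981·30.4954 + 0.4019·8.6197] = 20.8525

$20.85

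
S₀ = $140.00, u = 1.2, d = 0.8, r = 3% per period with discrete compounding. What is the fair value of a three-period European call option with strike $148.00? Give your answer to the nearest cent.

$21.46

Risk-neutral probability p = (1 + 0.03 − 0.8)/(1.2 − 0.8) = 0.2300/0.4000 = 0.5750
Terminal stock prices: S_uuu = 241.9, S_uud = 161.3, S_udd = 107.5, S_ddd = 71.68
Terminal payoffs (S − K): max(93.92, 0) = 93.92, max(13.28, 0) = 13.28, max(-40.48, 0) = 0, max(-76.32, 0) = 0
Node uu (S = 201.6): V_uu = 1/1.03·[0.5750·93.9200 + 0.4250·13.2800] = 57.9107
Node ud (S = 134.4): V_ud = 1/1.03·[0.5750·13.2800 + 0.4250·0.0000] = 7.4136
Node dd (S = 89.6): V_dd = 1/1.03·[0.5750·0.0000 + 0.4250·0.0000] = 0.0000
Node u (S = 168): V_u = 1/1.03·[0.5750·57.9107 + 0.4250·7.4136] = 35.3878
Node d (S = 112): V_d = 1/1.03·[0.5750·7.4136 + 0.4250·0.0000] = 4.1387
Node 0 (S = 140): V_0 = 1/1.03·[0.5750·35.3878 + 0.4250·4.1387] = 21.4630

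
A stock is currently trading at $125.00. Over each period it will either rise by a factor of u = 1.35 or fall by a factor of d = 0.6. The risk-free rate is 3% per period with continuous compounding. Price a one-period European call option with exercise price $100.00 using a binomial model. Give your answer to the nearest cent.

$38.29

Risk-neutral probability p = (e^0.03 − 0.6)/(1.35 − 0.6) = 0.4305/0.7500 = 0.5739
Terminal stock prices: S_u = 168.8, S_d = 75
Terminal payoffs (S − K): max(68.75, 0) = 68.75, max(-25, 0) = 0
Node 0 (S = 125): V_0 = e^(−0.03)·[0.5739·68.7500 + 0.4261·0.0000] = 38.2922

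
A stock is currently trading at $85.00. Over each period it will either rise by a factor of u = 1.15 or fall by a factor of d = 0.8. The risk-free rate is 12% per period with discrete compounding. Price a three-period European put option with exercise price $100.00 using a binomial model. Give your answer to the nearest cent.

$2.10

Risk-neutral probability p = (1 + 0.12 − 0.8)/(1.15 − 0.8) = 0.3200/0.3500 = 0.9143
Terminal stock prices: S_uuu = 129.3, S_uud = 89.93, S_udd = 62.56, S_ddd = 43.52
Terminal payoffs (K − S): max(-29.27, 0) = 0, max(10.07, 0) = 10.07, max(37.44, 0) = 37.44, max(56.48, 0) = 56.48
Node uu (S = 112.4): V_uu = 1/1.12·[0.9143·0.0000 + 0.0857·10.0700] = 0.7707
Node ud (S = 78.2): V_ud = 1/1.12·[0.9143·10.0700 + 0.0857·37.4400] = 11.0857
Node dd (S = 54.4): V_dd = 1/1.12·[0.9143·37.4400 + 0.0857·56.4800] = 34.8857
Node u (S = 97.75): V_u = 1/1.12·[0.9143·0.7707 + 0.0857·11.0857] = 1.4775
Node d (S = 68): V_d = 1/1.12·[0.9143·11.0857 + 0.0857·34.8857] = 11.7194
Node 0 (S = 85): V_0 = 1/1.12·[0.9143·1.4775 + 0.0857·11.7194] = 2.1030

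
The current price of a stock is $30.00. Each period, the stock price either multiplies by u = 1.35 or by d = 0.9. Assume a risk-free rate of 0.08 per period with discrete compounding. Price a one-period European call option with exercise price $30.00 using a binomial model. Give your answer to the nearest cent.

Risk-neutral probability p = (1 + 0.08 − 0.9)/(1.35 − 0.9) = 0.1800/0.4500 = 0.4000
Terminal stock prices: S_u = 40.5, S_d = 27
Terminal payoffs (S − K): max(10.5, 0) = 10.5, max(-3, 0) = 0
Node 0 (S = 30): V_0 = 1/1.08·[0.4000·10.5000 + 0.6000·0.0000] = 3.8889

$3.89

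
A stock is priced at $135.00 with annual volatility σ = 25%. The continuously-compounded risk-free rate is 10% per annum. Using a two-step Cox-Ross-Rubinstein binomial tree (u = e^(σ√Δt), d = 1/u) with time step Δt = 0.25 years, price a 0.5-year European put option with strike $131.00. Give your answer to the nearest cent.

$4.55

CRR parameters: u = e^(σ√Δt) = e^(0.25·√0.25) = 1.1331, d = 1/u = 0.8825
Per-period rate: rΔt = 0.1·0.25 = 0.025, so R = e^0.025 = 1.0253
Risk-neutral probability p = (e^0.025 − 0.8825)/(1.1331 − 0.8825) = 0.1428/0.2507 = 0.5698
Terminal stock prices: S_uu = 173.3, S_ud = 135, S_dd = 105.1
Terminal payoffs (K − S): max(-42.34, 0) = 0, max(-4, 0) = 0, max(25.86, 0) = 25.86
Node u (S = 153): V_u = e^(−0.025)·[0.5698·0.0000 + 0.4302·0.0000] = 0.0000
Node d (S = 119.1): V_d = e^(−0.025)·[0.5698·0.0000 + 0.4302·25.8619] = 10.8514
Node 0 (S = 135): V_0 = e^(−0.025)·[0.5698·0.0000 + 0.4302·10.8514] = 4.5531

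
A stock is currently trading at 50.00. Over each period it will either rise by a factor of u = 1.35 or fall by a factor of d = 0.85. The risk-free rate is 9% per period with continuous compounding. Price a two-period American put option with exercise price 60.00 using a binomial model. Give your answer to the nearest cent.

10.00

Risk-neutral probability p = (e^0.09 − 0.85)/(1.35 − 0.85) = 0.2442/0.5000 = 0.4883
Terminal stock prices: S_uu = 91.13, S_ud = 57.38, S_dd = 36.12
Terminal payoffs (K − S): max(-31.13, 0) = 0, max(2.625, 0) = 2.625, max(23.88, 0) = 23.88
Node u (S = 67.5): continuation = e^(−0.09)·[0.4883·0.0000 + 0.5117·2.6250] = 1.2275; exercise value = 0.0000 ≤ continuation, so V_u = 1.2275
Node d (S = 42.5): continuation = e^(−0.09)·[0.4883·2.6250 + 0.5117·23.8750] = 12.3359; exercise value = 17.5000 > continuation, so V_d = 17.5000 (exercise)
Node 0 (S = 50): continuation = e^(−0.09)·[0.4883·1.2275 + 0.5117·17.5000] = 8.7311; exercise value = 10.0000 > continuation, so V_0 = 10.0000 (exercise)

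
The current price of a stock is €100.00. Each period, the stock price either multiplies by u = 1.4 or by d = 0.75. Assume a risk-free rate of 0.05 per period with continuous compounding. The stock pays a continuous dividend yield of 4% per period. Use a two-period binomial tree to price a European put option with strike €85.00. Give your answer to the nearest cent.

€9.36

Per-period risk-free factor R = e^0.05 = 1.0513; dividend-adjusted growth = e^(0.05−0.04) = 1.0101.
Risk-neutral probability p = (1.0101 − 0.75)/(1.4 − 0.75) = 0.2601/0.6500 = 0.4001
Terminal stock prices: S_uu = 196, S_ud = 105, S_dd = 56.25
Terminal payoffs (K − S): max(-111, 0) = 0, max(-20, 0) = 0, max(28.75, 0) = 28.75
Node u (S = 140): V_u = e^(−0.05)·[0.4001·0.0000 + 0.5999·0.0000] = 0.0000
Node d (S = 75): V_d = e^(−0.05)·[0.4001·0.0000 + 0.5999·28.7500] = 16.4066
Node 0 (S = 100): V_0 = e^(−0.05)·[0.4001·0.0000 + 0.5999·16.4066] = 9.3627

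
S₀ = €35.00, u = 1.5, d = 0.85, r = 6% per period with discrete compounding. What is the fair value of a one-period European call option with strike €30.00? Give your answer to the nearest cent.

Risk-neutral probability p = (1 + 0.06 − 0.85)/(1.5 − 0.85) = 0.2100/0.6500 = 0.3231
Terminal stock prices: S_u = 52.5, S_d = 29.75
Terminal payoffs (S − K): max(22.5, 0) = 22.5, max(-0.25, 0) = 0
Node 0 (S = 35): V_0 = 1/1.06·[0.3231·22.5000 + 0.6769·0.0000] = 6.8578

€6.86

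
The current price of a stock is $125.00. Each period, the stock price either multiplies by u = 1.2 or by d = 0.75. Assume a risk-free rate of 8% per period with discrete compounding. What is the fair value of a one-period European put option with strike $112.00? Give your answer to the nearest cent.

$4.51

Risk-neutral probability p = (1 + 0.08 − 0.75)/(1.2 − 0.75) = 0.3300/0.4500 = 0.7333
Terminal stock prices: S_u = 150, S_d = 93.75
Terminal payoffs (K − S): max(-38, 0) = 0, max(18.25, 0) = 18.25
Node 0 (S = 125): V_0 = 1/1.08·[0.7333·0.0000 + 0.2667·18.2500] = 4.5062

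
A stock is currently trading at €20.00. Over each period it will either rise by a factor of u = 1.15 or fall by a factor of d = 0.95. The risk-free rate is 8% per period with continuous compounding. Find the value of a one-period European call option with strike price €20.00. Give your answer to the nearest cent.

Risk-neutral probability p = (e^0.08 − 0.95)/(1.15 − 0.95) = 0.1333/0.2000 = 0.6664
Terminal stock prices: S_u = 23, S_d = 19
Terminal payoffs (S − K): max(3, 0) = 3, max(-1, 0) = 0
Node 0 (S = 20): V_0 = e^(−0.08)·[0.6664·3.0000 + 0.3336·0.0000] = 1.8456

€1.85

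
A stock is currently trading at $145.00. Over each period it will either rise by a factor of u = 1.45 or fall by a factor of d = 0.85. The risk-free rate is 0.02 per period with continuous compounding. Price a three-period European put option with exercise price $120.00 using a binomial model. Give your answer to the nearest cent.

Risk-neutral probability p = (e^0.02 − 0.85)/(1.45 − 0.85) = 0.1702/0.6000 = 0.2837
Terminal stock prices: S_uuu = 442.1, S_uud = 259.1, S_udd = 151.9, S_ddd = 89.05
Terminal payoffs (K − S): max(-322.1, 0) = 0, max(-139.1, 0) = 0, max(-31.91, 0) = 0, max(30.95, 0) = 30.95
Node uu (S = 304.9): V_uu = e^(−0.02)·[0.2837·0.0000 + 0.7163·0.0000] = 0.0000
Node ud (S = 178.7): V_ud = e^(−0.02)·[0.2837·0.0000 + 0.7163·0.0000] = 0.0000
Node dd (S = 104.8): V_dd = e^(−0.02)·[0.2837·0.0000 + 0.7163·30.9519] = 21.7328
Node u (S = 210.2): V_u = e^(−0.02)·[0.2837·0.0000 + 0.7163·0.0000] = 0.0000
Node d (S = 123.2): V_d = e^(−0.02)·[0.2837·0.0000 + 0.7163·21.7328] = 15.2596
Node 0 (S = 145): V_0 = e^(−0.02)·[0.2837·0.0000 + 0.7163·15.2596] = 10.7145

$10.71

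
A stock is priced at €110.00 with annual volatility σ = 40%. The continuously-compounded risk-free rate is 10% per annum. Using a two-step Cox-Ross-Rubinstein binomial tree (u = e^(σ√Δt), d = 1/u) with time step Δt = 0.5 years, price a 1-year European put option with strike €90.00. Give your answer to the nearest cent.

€5.76

CRR parameters: u = e^(σ√Δt) = e^(0.4·√0.5) = 1.3269, d = 1/u = 0.7536
Per-period rate: rΔt = 0.1·0.5 = 0.05, so R = e^0.05 = 1.0513
Risk-neutral probability p = (e^0.05 − 0.7536)/(1.3269 − 0.7536) = 0.2976/0.5733 = 0.5192
Terminal stock prices: S_uu = 193.7, S_ud = 110, S_dd = 62.48
Terminal payoffs (K − S): max(-103.7, 0) = 0, max(-20, 0) = 0, max(27.52, 0) = 27.52
Node u (S = 146): V_u = e^(−0.05)·[0.5192·0.0000 + 0.4808·0.0000] = 0.0000
Node d (S = 82.9): V_d = e^(−0.05)·[0.5192·0.0000 + 0.4808·27.5232] = 12.5879
Node 0 (S = 110): V_0 = e^(−0.05)·[0.5192·0.0000 + 0.4808·12.5879] = 5.7572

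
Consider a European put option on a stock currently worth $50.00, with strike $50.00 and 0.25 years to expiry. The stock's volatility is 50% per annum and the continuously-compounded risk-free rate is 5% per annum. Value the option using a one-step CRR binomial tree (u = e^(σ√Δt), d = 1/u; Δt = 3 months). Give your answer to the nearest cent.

$5.87

CRR parameters: u = e^(σ√Δt) = e^(0.5·√0.25) = 1.2840, d = 1/u = 0.7788
Per-period rate: rΔt = 0.05·0.25 = 0.0125, so R = e^0.0125 = 1.0126
Risk-neutral probability p = (e^0.0125 − 0.7788)/(1.2840 − 0.7788) = 0.2338/0.5052 = 0.4627
Terminal stock prices: S_u = 64.2, S_d = 38.94
Terminal payoffs (K − S): max(-14.2, 0) = 0, max(11.06, 0) = 11.06
Node 0 (S = 50): V_0 = e^(−0.0125)·[0.4627·0.0000 + 0.5373·11.0600] = 5.8685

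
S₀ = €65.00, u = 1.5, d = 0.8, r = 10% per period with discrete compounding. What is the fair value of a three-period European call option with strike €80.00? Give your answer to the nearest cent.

€17.00

Risk-neutral probability p = (1 + 0.1 − 0.8)/(1.5 − 0.8) = 0.3000/0.7000 = 0.4286
Terminal stock prices: S_uuu = 219.4, S_uud = 117, S_udd = 62.4, S_ddd = 33.28
Terminal payoffs (S − K): max(139.4, 0) = 139.4, max(37, 0) = 37, max(-17.6, 0) = 0, max(-46.72, 0) = 0
Node uu (S = 146.2): V_uu = 1/1.1·[0.4286·139.3750 + 0.5714·37.0000] = 73.5227
Node ud (S = 78): V_ud = 1/1.1·[0.4286·37.0000 + 0.5714·0.0000] = 14.4156
Node dd (S = 41.6): V_dd = 1/1.1·[0.4286·0.0000 + 0.5714·0.0000] = 0.0000
Node u (S = 97.5): V_u = 1/1.1·[0.4286·73.5227 + 0.5714·14.4156] = 36.1338
Node d (S = 52): V_d = 1/1.1·[0.4286·14.4156 + 0.5714·0.0000] = 5.6165
Node 0 (S = 65): V_0 = 1/1.1·[0.4286·36.1338 + 0.5714·5.6165] = 16.9958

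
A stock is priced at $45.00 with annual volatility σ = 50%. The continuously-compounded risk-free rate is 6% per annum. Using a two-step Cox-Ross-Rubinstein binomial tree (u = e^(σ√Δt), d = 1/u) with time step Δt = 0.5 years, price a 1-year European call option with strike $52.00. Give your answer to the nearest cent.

$7.65

CRR parameters: u = e^(σ√Δt) = e^(0.5·√0.5) = 1.4241, d = 1/u = 0.7022
Per-period rate: rΔt = 0.06·0.5 = 0.03, so R = e^0.03 = 1.0305
Risk-neutral probability p = (e^0.03 − 0.7022)/(1.4241 − 0.7022) = 0.3283/0.7219 = 0.4547
Terminal stock prices: S_uu = 91.27, S_ud = 45, S_dd = 22.19
Terminal payoffs (S − K): max(39.27, 0) = 39.27, max(-7, 0) = 0, max(-29.81, 0) = 0
Node u (S = 64.09): V_u = e^(−0.03)·[0.4547·39.2652 + 0.5453·0.0000] = 17.3264
Node d (S = 31.6): V_d = e^(−0.03)·[0.4547·0.0000 + 0.5453·0.0000] = 0.0000
Node 0 (S = 45): V_0 = e^(−0.03)·[0.4547·17.3264 + 0.5453·0.0000] = 7.6456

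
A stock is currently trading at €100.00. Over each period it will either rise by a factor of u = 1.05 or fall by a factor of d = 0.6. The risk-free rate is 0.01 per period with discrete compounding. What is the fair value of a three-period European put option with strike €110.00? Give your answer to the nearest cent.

€11.00

Risk-neutral probability p = (1 + 0.01 − 0.6)/(1.05 − 0.6) = 0.4100/0.4500 = 0.9111
Terminal stock prices: S_uuu = 115.8, S_uud = 66.15, S_udd = 37.8, S_ddd = 21.6
Terminal payoffs (K − S): max(-5.763, 0) = 0, max(43.85, 0) = 43.85, max(72.2, 0) = 72.2, max(88.4, 0) = 88.4
Node uu (S = 110.2): V_uu = 1/1.01·[0.9111·0.0000 + 0.0889·43.8500] = 3.8592
Node ud (S = 63): V_ud = 1/1.01·[0.9111·43.8500 + 0.0889·72.2000] = 45.9109
Node dd (S = 36): V_dd = 1/1.01·[0.9111·72.2000 + 0.0889·88.4000] = 72.9109
Node u (S = 105): V_u = 1/1.01·[0.9111·3.8592 + 0.0889·45.9109] = 7.5219
Node d (S = 60): V_d = 1/1.01·[0.9111·45.9109 + 0.0889·72.9109] = 47.8326
Node 0 (S = 100): V_0 = 1/1.01·[0.9111·7.5219 + 0.0889·47.8326] = 10.9951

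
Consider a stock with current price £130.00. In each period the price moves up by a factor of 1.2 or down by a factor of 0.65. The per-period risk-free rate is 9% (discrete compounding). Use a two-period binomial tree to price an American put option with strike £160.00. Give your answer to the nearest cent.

£30.00

Risk-neutral probability p = (1 + 0.09 − 0.65)/(1.2 − 0.65) = 0.4400/0.5500 = 0.8000
Terminal stock prices: S_uu = 187.2, S_ud = 101.4, S_dd = 54.93
Terminal payoffs (K − S): max(-27.2, 0) = 0, max(58.6, 0) = 58.6, max(105.1, 0) = 105.1
Node u (S = 156): continuation = 1/1.09·[0.8000·0.0000 + 0.2000·58.6000] = 10.7523; exercise value = 4.0000 ≤ continuation, so V_u = 10.7523
Node d (S = 84.5): continuation = 1/1.09·[0.8000·58.6000 + 0.2000·105.0750] = 62.2890; exercise value = 75.5000 > continuation, so V_d = 75.5000 (exercise)
Node 0 (S = 130): continuation = 1/1.09·[0.8000·10.7523 + 0.2000·75.5000] = 21.7448; exercise value = 30.0000 > continuation, so V_0 = 30.0000 (exercise)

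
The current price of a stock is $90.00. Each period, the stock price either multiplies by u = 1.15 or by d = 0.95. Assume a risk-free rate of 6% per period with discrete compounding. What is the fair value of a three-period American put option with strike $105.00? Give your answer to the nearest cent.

Risk-neutral probability p = (1 + 0.06 − 0.95)/(1.15 − 0.95) = 0.1100/0.2000 = 0.5500
Terminal stock prices: S_uuu = 136.9, S_uud = 113.1, S_udd = 93.41, S_ddd = 77.16
Terminal payoffs (K − S): max(-31.88, 0) = 0, max(-8.074, 0) = 0, max(11.59, 0) = 11.59, max(27.84, 0) = 27.84
Node uu (S = 119): continuation = 1/1.06·[0.5500·0.0000 + 0.4500·0.0000] = 0.0000; exercise value = 0.0000 ≤ continuation, so V_uu = 0.0000
Node ud (S = 98.32): continuation = 1/1.06·[0.5500·0.0000 + 0.4500·11.5913] = 4.9208; exercise value = 6.6750 > continuation, so V_ud = 6.6750 (exercise)
Node dd (S = 81.22): continuation = 1/1.06·[0.5500·11.5913 + 0.4500·27.8363] = 17.8316; exercise value = 23.7750 > continuation, so V_dd = 23.7750 (exercise)
Node u (S = 103.5): continuation = 1/1.06·[0.5500·0.0000 + 0.4500·6.6750] = 2.8337; exercise value = 1.5000 ≤ continuation, so V_u = 2.8337
Node d (S = 85.5): continuation = 1/1.06·[0.5500·6.6750 + 0.4500·23.7750] = 13.5566; exercise value = 19.5000 > continuation, so V_d = 19.5000 (exercise)
Node 0 (S = 90): continuation = 1/1.06·[0.5500·2.8337 + 0.4500·19.5000] = 9.7486; exercise value = 15.0000 > continuation, so V_0 = 15.0000 (exercise)

$15.00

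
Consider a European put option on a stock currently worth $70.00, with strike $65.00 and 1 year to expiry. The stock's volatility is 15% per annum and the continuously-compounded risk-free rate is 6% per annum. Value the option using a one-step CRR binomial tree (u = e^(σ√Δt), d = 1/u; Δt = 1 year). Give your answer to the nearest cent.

$1.49

CRR parameters: u = e^(σ√Δt) = e^(0.15·√1) = 1.1618, d = 1/u = 0.8607
Per-period rate: rΔt = 0.06·1 = 0.06, so R = e^0.06 = 1.0618
Risk-neutral probability p = (e^0.06 − 0.8607)/(1.1618 − 0.8607) = 0.2011/0.3011 = 0.6679
Terminal stock prices: S_u = 81.33, S_d = 60.25
Terminal payoffs (K − S): max(-16.33, 0) = 0, max(4.75, 0) = 4.75
Node 0 (S = 70): V_0 = e^(−0.06)·[0.6679·0.0000 + 0.3321·4.7504] = 1.4857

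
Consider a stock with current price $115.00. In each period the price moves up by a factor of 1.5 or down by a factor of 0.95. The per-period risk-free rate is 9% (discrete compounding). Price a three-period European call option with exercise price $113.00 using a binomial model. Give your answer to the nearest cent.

$32.35

Risk-neutral probability p = (1 + 0.09 − 0.95)/(1.5 − 0.95) = 0.1400/0.5500 = 0.2545
Terminal stock prices: S_uuu = 388.1, S_uud = 245.8, S_udd = 155.7, S_ddd = 98.6
Terminal payoffs (S − K): max(275.1, 0) = 275.1, max(132.8, 0) = 132.8, max(42.68, 0) = 42.68, max(-14.4, 0) = 0
Node uu (S = 258.8): V_uu = 1/1.09·[0.2545·275.1250 + 0.7455·132.8125] = 155.0803
Node ud (S = 163.9): V_ud = 1/1.09·[0.2545·132.8125 + 0.7455·42.6813] = 60.2053
Node dd (S = 103.8): V_dd = 1/1.09·[0.2545·42.6813 + 0.7455·0.0000] = 9.9673
Node u (S = 172.5): V_u = 1/1.09·[0.2545·155.0803 + 0.7455·60.2053] = 77.3902
Node d (S = 109.2): V_d = 1/1.09·[0.2545·60.2053 + 0.7455·9.9673] = 20.8763
Node 0 (S = 115): V_0 = 1/1.09·[0.2545·77.3902 + 0.7455·20.8763] = 32.3501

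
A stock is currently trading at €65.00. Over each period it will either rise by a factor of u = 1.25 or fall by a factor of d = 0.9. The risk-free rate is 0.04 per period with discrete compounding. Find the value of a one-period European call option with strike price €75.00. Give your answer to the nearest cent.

Risk-neutral probability p = (1 + 0.04 − 0.9)/(1.25 − 0.9) = 0.1400/0.3500 = 0.4000
Terminal stock prices: S_u = 81.25, S_d = 58.5
Terminal payoffs (S − K): max(6.25, 0) = 6.25, max(-16.5, 0) = 0
Node 0 (S = 65): V_0 = 1/1.04·[0.4000·6.2500 + 0.6000·0.0000] = 2.4038

€2.40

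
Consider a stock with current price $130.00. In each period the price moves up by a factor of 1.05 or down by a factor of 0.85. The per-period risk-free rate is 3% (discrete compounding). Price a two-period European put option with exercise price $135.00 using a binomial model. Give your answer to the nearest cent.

Risk-neutral probability p = (1 + 0.03 − 0.85)/(1.05 − 0.85) = 0.1800/0.2000 = 0.9000
Terminal stock prices: S_uu = 143.3, S_ud = 116, S_dd = 93.92
Terminal payoffs (K − S): max(-8.325, 0) = 0, max(18.98, 0) = 18.98, max(41.08, 0) = 41.08
Node u (S = 136.5): V_u = 1/1.03·[0.9000·0.0000 + 0.1000·18.9750] = 1.8422
Node d (S = 110.5): V_d = 1/1.03·[0.9000·18.9750 + 0.1000·41.0750] = 20.5680
Node 0 (S = 130): V_0 = 1/1.03·[0.9000·1.8422 + 0.1000·20.5680] = 3.6066

$3.61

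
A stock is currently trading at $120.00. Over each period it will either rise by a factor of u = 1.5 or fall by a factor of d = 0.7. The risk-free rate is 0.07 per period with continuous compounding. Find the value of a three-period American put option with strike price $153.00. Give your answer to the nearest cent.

$41.36

Risk-neutral probability p = (e^0.07 − 0.7)/(1.5 − 0.7) = 0.3725/0.8000 = 0.4656
Terminal stock prices: S_uuu = 405, S_uud = 189, S_udd = 88.2, S_ddd = 41.16
Terminal payoffs (K − S): max(-252, 0) = 0, max(-36, 0) = 0, max(64.8, 0) = 64.8, max(111.8, 0) = 111.8
Node uu (S = 270): continuation = e^(−0.07)·[0.4656·0.0000 + 0.5344·0.0000] = 0.0000; exercise value = 0.0000 ≤ continuation, so V_uu = 0.0000
Node ud (S = 126): continuation = e^(−0.07)·[0.4656·0.0000 + 0.5344·64.8000] = 32.2858; exercise value = 27.0000 ≤ continuation, so V_ud = 32.2858
Node dd (S = 58.8): continuation = e^(−0.07)·[0.4656·64.8000 + 0.5344·111.8400] = 83.8563; exercise value = 94.2000 > continuation, so V_dd = 94.2000 (exercise)
Node u (S = 180): continuation = e^(−0.07)·[0.4656·0.0000 + 0.5344·32.2858] = 16.0861; exercise value = 0.0000 ≤ continuation, so V_u = 16.0861
Node d (S = 84): continuation = e^(−0.07)·[0.4656·32.2858 + 0.5344·94.2000] = 60.9511; exercise value = 69.0000 > continuation, so V_d = 69.0000 (exercise)
Node 0 (S = 120): continuation = e^(−0.07)·[0.4656·16.0861 + 0.5344·69.0000] = 41.3623; exercise value = 33.0000 ≤ continuation, so V_0 = 41.3623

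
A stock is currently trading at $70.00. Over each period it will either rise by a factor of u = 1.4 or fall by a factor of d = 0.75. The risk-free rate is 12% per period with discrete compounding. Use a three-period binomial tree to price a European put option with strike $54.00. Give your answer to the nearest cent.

$1.39

Risk-neutral probability p = (1 + 0.12 − 0.75)/(1.4 − 0.75) = 0.3700/0.6500 = 0.5692
Terminal stock prices: S_uuu = 192.1, S_uud = 102.9, S_udd = 55.12, S_ddd = 29.53
Terminal payoffs (K − S): max(-138.1, 0) = 0, max(-48.9, 0) = 0, max(-1.125, 0) = 0, max(24.47, 0) = 24.47
Node uu (S = 137.2): V_uu = 1/1.12·[0.5692·0.0000 + 0.4308·0.0000] = 0.0000
Node ud (S = 73.5): V_ud = 1/1.12·[0.5692·0.0000 + 0.4308·0.0000] = 0.0000
Node dd (S = 39.38): V_dd = 1/1.12·[0.5692·0.0000 + 0.4308·24.4688] = 9.4111
Node u (S = 98): V_u = 1/1.12·[0.5692·0.0000 + 0.4308·0.0000] = 0.0000
Node d (S = 52.5): V_d = 1/1.12·[0.5692·0.0000 + 0.4308·9.4111] = 3.6196
Node 0 (S = 70): V_0 = 1/1.12·[0.5692·0.0000 + 0.4308·3.6196] = 1.3922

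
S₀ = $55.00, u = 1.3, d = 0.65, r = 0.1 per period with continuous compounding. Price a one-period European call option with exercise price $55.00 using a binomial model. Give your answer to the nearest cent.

$10.45

Risk-neutral probability p = (e^0.1 − 0.65)/(1.3 − 0.65) = 0.4552/0.6500 = 0.7003
Terminal stock prices: S_u = 71.5, S_d = 35.75
Terminal payoffs (S − K): max(16.5, 0) = 16.5, max(-19.25, 0) = 0
Node 0 (S = 55): V_0 = e^(−0.1)·[0.7003·16.5000 + 0.2997·0.0000] = 10.4548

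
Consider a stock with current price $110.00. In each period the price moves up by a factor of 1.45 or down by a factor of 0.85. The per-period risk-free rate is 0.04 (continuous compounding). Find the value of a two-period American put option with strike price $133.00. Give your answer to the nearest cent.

$25.88

Risk-neutral probability p = (e^0.04 − 0.85)/(1.45 − 0.85) = 0.1908/0.6000 = 0.3180
Terminal stock prices: S_uu = 231.3, S_ud = 135.6, S_dd = 79.47
Terminal payoffs (K − S): max(-98.28, 0) = 0, max(-2.575, 0) = 0, max(53.53, 0) = 53.53
Node u (S = 159.5): continuation = e^(−0.04)·[0.3180·0.0000 + 0.6820·0.0000] = 0.0000; exercise value = 0.0000 ≤ continuation, so V_u = 0.0000
Node d (S = 93.5): continuation = e^(−0.04)·[0.3180·0.0000 + 0.6820·53.5250] = 35.0718; exercise value = 39.5000 > continuation, so V_d = 39.5000 (exercise)
Node 0 (S = 110): continuation = e^(−0.04)·[0.3180·0.0000 + 0.6820·39.5000] = 25.8820; exercise value = 23.0000 ≤ continuation, so V_0 = 25.8820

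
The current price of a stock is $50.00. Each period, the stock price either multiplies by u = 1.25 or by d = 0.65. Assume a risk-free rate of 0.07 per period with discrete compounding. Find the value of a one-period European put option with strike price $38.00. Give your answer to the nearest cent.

Risk-neutral probability p = (1 + 0.07 − 0.65)/(1.25 − 0.65) = 0.4200/0.6000 = 0.7000
Terminal stock prices: S_u = 62.5, S_d = 32.5
Terminal payoffs (K − S): max(-24.5, 0) = 0, max(5.5, 0) = 5.5
Node 0 (S = 50): V_0 = 1/1.07·[0.7000·0.0000 + 0.3000·5.5000] = 1.5421

$1.54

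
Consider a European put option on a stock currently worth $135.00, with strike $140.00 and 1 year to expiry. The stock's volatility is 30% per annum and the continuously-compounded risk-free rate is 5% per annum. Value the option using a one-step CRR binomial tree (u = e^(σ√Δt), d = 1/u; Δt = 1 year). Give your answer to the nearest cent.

$18.65

CRR parameters: u = e^(σ√Δt) = e^(0.3·√1) = 1.3499, d = 1/u = 0.7408
Per-period rate: rΔt = 0.05·1 = 0.05, so R = e^0.05 = 1.0513
Risk-neutral probability p = (e^0.05 − 0.7408)/(1.3499 − 0.7408) = 0.3105/0.6090 = 0.5097
Terminal stock prices: S_u = 182.2, S_d = 100
Terminal payoffs (K − S): max(-42.23, 0) = 0, max(39.99, 0) = 39.99
Node 0 (S = 135): V_0 = e^(−0.05)·[0.5097·0.0000 + 0.4903·39.9895] = 18.6491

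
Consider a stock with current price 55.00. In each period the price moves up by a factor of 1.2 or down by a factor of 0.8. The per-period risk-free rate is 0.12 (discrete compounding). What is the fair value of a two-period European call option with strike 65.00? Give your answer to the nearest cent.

7.24

Risk-neutral probability p = (1 + 0.12 − 0.8)/(1.2 − 0.8) = 0.3200/0.4000 = 0.8000
Terminal stock prices: S_uu = 79.2, S_ud = 52.8, S_dd = 35.2
Terminal payoffs (S − K): max(14.2, 0) = 14.2, max(-12.2, 0) = 0, max(-29.8, 0) = 0
Node u (S = 66): V_u = 1/1.12·[0.8000·14.2000 + 0.2000·0.0000] = 10.1429
Node d (S = 44): V_d = 1/1.12·[0.8000·0.0000 + 0.2000·0.0000] = 0.0000
Node 0 (S = 55): V_0 = 1/1.12·[0.8000·10.1429 + 0.2000·0.0000] = 7.2449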